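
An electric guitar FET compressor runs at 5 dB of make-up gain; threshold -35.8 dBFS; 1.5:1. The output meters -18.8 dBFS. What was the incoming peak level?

-17.8 dBFS

Remove make-up: -18.8 − 5 = -23.8 dBFS.
The compressed level sits -23.8 − (-35.8) = 12 dB over threshold.
Input overshoot = R × output overshoot = 18 dB → input = -35.8 + 18 = -17.8 dBFS.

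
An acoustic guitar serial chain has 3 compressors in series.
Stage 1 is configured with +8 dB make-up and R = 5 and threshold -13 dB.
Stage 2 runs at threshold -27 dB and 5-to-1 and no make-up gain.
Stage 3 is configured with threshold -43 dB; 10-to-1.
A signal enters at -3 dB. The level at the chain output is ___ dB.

-40.92 dB

Stage 1: overshoot 10 dB → 10/5 = 2 dB → -11 dB; +8 dB make-up → -3 dB.
Stage 2: overshoot 24 dB → 24/5 = 4.8 dB → -22.2 dB.
Stage 3: -22.2 dB is 20.8 dB over -43 dB; at 10:1 that becomes 2.08 dB over, giving -40.92 dB.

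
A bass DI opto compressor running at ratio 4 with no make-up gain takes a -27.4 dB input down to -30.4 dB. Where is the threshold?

-31.4 dB

Input is 4 dB above T (since output overshoot × R = input overshoot: (-30.4 − T)·4 = -27.4 − T gives T = -31.4 dB).
Check: -31.4 + (-27.4 − (-31.4))/4 = -31.4 + 1 = -30.4 dB. ✓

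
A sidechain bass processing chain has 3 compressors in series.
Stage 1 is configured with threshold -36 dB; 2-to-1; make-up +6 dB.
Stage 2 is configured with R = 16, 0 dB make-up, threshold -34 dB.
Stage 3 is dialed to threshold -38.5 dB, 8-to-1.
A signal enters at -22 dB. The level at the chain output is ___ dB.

Stage 1: 14 dB above -36 dB, reduced 2:1 to 7 dB above → -29 dB; +6 dB make-up → -23 dB.
Stage 2: -23 dB is 11 dB over -34 dB; at 16:1 that becomes 0.6875 dB over, giving -33.3125 dB.
Stage 3: overshoot 5.1875 dB → 5.1875/8 = 0.648438 dB → -37.851562 dB.

-37.851562 dB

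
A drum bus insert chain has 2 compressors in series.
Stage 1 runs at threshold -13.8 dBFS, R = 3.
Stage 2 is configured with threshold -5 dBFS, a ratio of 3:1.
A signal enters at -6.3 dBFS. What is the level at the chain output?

Stage 1: 7.5 dB above -13.8 dBFS, reduced 3:1 to 2.5 dB above → -11.3 dBFS.
Stage 2: -11.3 dBFS ≤ -5 dBFS, so stage 2 doesn't engage; output -11.3 dBFS.

-11.3 dBFS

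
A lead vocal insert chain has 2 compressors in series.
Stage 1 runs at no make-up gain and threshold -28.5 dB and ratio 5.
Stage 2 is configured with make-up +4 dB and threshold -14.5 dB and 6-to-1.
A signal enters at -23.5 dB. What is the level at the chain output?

-23.5 dB

Stage 1: -23.5 dB is 5 dB over -28.5 dB; at 5:1 that becomes 1 dB over, giving -27.5 dB.
Stage 2: -27.5 dB is at or below the -14.5 dB threshold — no compression; make-up brings it to -23.5 dB.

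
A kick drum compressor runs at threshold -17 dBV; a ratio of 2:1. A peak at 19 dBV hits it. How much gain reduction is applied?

18 dB

Overshoot = 19 − (-17) = 36 dB.
A 2:1 ratio leaves 18 dB of that excess.
GR = overshoot in − overshoot out = 36 − 18 = 18 dB.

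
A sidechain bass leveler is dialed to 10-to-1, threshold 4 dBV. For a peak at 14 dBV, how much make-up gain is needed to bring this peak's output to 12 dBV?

The peak compresses to 4 + 10/10 = 5 dBV.
To reach 12 dBV requires 12 − 5 = 7 dB of make-up.

7 dB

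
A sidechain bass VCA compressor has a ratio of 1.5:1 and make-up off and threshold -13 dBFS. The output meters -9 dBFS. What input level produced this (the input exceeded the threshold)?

-7 dBFS

That's 4 dB above the -13 dBFS threshold.
Before 1.5:1 compression the overshoot was 4 × 1.5 = 6 dB, so input = -13 + 6 = -7 dBFS.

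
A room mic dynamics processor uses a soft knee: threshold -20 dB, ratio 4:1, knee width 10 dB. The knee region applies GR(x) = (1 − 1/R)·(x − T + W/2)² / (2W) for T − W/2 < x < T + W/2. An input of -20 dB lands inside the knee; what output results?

x − T + W/2 = -20 − (-20) + 5 = 5.
GR = (1 − 1/4) × 5² / 20 = 0.75 × 25 / 20 = 0.9375 dB.
Output = -20 − 0.9375 = -20.9375 dB.

-20.9375 dB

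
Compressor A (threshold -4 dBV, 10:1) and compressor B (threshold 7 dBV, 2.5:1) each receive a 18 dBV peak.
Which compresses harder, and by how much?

A: overshoot 22 dB → output overshoot 2.2 dB → GR 19.8 dB.
B: overshoot 11 dB → output overshoot 4.4 dB → GR 6.6 dB.
Difference: 13.2 dB in favour of A.

A, by 13.2 dB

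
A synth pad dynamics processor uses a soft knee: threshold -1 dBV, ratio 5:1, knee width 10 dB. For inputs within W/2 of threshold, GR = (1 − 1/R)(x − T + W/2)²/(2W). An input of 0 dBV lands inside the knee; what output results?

-1.44 dBV

x − T + W/2 = 0 − (-1) + 5 = 6.
GR = (1 − 1/5) × 6² / 20 = 0.8 × 36 / 20 = 1.44 dB.
Output = 0 − 1.44 = -1.44 dBV.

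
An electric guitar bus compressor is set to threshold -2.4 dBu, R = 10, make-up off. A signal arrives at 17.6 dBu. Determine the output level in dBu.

-0.4 dBu

17.6 dBu sits 20 dB over threshold.
At 10:1 the overshoot is divided by 10, leaving 2 dB above threshold.
So the level is -2.4 + 2 = -0.4 dBu.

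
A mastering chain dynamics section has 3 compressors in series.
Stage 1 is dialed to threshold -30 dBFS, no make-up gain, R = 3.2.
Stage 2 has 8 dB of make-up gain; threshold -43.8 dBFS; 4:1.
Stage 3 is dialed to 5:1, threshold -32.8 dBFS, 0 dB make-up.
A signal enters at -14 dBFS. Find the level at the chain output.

-32.46 dBFS

Stage 1: -14 dBFS is 16 dB over -30 dBFS; at 3.2:1 that becomes 5 dB over, giving -25 dBFS.
Stage 2: overshoot 18.8 dB → 18.8/4 = 4.7 dB → -39.1 dBFS; +8 dB make-up → -31.1 dBFS.
Stage 3: overshoot 1.7 dB → 1.7/5 = 0.34 dB → -32.46 dBFS.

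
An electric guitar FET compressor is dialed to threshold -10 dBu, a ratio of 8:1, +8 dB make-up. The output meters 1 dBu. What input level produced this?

14 dBu

Remove make-up: 1 − 8 = -7 dBu.
The compressed level sits -7 − (-10) = 3 dB over threshold.
Input overshoot = R × output overshoot = 24 dB → input = -10 + 24 = 14 dBu.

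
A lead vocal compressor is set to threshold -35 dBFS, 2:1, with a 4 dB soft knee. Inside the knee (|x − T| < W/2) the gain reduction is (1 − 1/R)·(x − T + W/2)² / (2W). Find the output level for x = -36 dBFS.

-36.0625 dBFS

x − T + W/2 = -36 − (-35) + 2 = 1.
GR = (1 − 1/2) × 1² / 8 = 0.5 × 1 / 8 = 0.0625 dB.
Output = -36 − 0.0625 = -36.0625 dBFS.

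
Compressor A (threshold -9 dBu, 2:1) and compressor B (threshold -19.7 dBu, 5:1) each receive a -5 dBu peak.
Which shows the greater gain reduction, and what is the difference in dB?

A: GR = 4 − 4/2 = 2 dB.
B: GR = 14.7 − 14.7/5 = 11.76 dB.
Difference: 9.76 dB in favour of B.

B, by 9.76 dB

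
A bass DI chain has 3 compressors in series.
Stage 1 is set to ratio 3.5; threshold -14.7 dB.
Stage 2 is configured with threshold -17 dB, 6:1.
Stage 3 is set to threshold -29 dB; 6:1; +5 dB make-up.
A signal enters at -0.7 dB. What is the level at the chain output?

-21.825 dB

Stage 1: overshoot 14 dB → 14/3.5 = 4 dB → -10.7 dB.
Stage 2: overshoot 6.3 dB → 6.3/6 = 1.05 dB → -15.95 dB.
Stage 3: 13.05 dB above -29 dB, reduced 6:1 to 2.175 dB above → -26.825 dB; +5 dB make-up → -21.825 dB.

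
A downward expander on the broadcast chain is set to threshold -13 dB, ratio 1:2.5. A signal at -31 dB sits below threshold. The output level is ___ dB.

The input is 18 dB below the -13 dB threshold.
A 1:2.5 expander multiplies undershoot by 2.5: 18 × 2.5 = 45 dB below threshold.
Output = -13 − 45 = -58 dB.

-58 dB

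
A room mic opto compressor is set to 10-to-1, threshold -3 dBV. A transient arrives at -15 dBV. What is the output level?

-15 dBV

-15 dBV is 12 dB below the -3 dBV threshold, so no gain reduction is applied.
Output = input = -15 dBV.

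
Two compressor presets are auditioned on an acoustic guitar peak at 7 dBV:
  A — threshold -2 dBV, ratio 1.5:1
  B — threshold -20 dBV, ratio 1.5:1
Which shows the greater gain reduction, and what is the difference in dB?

B, by 6 dB

A: 9 dB over, compressed to 6 dB over, so 3 dB of GR.
B: 27 dB over, compressed to 18 dB over, so 9 dB of GR.
Difference: 6 dB in favour of B.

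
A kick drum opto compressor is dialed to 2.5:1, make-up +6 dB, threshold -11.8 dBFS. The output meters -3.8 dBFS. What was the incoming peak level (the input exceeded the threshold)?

Stripping the +6 dB make-up gives -9.8 dBFS at the gain stage.
The compressed level sits -9.8 − (-11.8) = 2 dB over threshold.
Before 2.5:1 compression the overshoot was 2 × 2.5 = 5 dB, so input = -11.8 + 5 = -6.8 dBFS.

-6.8 dBFS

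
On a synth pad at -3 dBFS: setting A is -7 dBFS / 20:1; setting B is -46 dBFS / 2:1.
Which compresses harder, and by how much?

A: GR = 4 − 4/20 = 3.8 dB.
B: GR = 43 − 43/2 = 21.5 dB.
B applies 17.7 dB more gain reduction.

B, by 17.7 dB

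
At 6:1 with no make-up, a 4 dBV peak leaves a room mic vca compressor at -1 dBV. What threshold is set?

-2 dBV

Input is 6 dB above T (since output overshoot × R = input overshoot: (-1 − T)·6 = 4 − T gives T = -2 dBV).
Check: -2 + (4 − (-2))/6 = -2 + 1 = -1 dBV. ✓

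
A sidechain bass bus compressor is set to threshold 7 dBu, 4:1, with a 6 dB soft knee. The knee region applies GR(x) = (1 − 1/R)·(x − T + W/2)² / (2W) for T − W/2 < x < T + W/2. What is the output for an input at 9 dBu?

7.4375 dBu

x − T + W/2 = 9 − 7 + 3 = 5.
GR = (1 − 1/4) × 5² / 12 = 0.75 × 25 / 12 = 1.5625 dB.
Output = 9 − 1.5625 = 7.4375 dBu.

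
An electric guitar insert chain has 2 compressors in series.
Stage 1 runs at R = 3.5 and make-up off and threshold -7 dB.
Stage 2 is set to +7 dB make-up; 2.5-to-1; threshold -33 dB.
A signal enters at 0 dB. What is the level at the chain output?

Stage 1: 0 dB is 7 dB over -7 dB; at 3.5:1 that becomes 2 dB over, giving -5 dB.
Stage 2: 28 dB above -33 dB, reduced 2.5:1 to 11.2 dB above → -21.8 dB; +7 dB make-up → -14.8 dB.

-14.8 dB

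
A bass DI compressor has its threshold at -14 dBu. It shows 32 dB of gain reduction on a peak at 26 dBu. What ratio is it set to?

5:1

Input overshoot = 26 − (-14) = 40 dB.
Output overshoot = 40 − 32 = 8 dB.
Ratio = input overshoot / output overshoot = 40 / 8 = 5.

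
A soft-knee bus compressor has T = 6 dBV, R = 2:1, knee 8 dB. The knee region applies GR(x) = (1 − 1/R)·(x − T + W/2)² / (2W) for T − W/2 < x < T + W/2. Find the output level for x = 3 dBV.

x − T + W/2 = 3 − 6 + 4 = 1.
GR = (1 − 1/2) × 1² / 16 = 0.5 × 1 / 16 = 0.03125 dB.
Output = 3 − 0.03125 = 2.96875 dBV.

2.96875 dBV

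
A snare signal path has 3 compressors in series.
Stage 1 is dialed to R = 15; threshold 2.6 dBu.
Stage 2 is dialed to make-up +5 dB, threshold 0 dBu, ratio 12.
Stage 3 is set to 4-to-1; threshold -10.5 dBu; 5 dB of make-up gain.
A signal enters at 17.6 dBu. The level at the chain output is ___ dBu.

-1.55 dBu

Stage 1: 15 dB above 2.6 dBu, reduced 15:1 to 1 dB above → 3.6 dBu.
Stage 2: 3.6 dB above 0 dBu, reduced 12:1 to 0.3 dB above → 0.3 dBu; +5 dB make-up → 5.3 dBu.
Stage 3: 5.3 dBu is 15.8 dB over -10.5 dBu; at 4:1 that becomes 3.95 dB over, giving -6.55 dBu; +5 dB make-up → -1.55 dBu.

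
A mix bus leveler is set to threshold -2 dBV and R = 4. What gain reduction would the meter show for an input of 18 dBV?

15 dB

Overshoot = 18 − (-2) = 20 dB.
A 4:1 ratio leaves 5 dB of that excess.
Gain reduction = 20 − 5 = 15 dB.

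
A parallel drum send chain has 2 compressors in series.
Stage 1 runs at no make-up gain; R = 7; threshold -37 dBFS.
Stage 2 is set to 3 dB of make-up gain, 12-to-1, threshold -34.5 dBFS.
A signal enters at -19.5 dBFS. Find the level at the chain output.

-31.5 dBFS

Stage 1: 17.5 dB above -37 dBFS, reduced 7:1 to 2.5 dB above → -34.5 dBFS.
Stage 2: -34.5 dBFS is at or below the -34.5 dBFS threshold — no compression; make-up brings it to -31.5 dBFS.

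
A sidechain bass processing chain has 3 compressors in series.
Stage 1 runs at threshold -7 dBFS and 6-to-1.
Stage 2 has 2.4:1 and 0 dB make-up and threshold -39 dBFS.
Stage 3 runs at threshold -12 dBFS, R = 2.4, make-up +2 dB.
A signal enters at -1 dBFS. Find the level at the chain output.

-23.25 dBFS

Stage 1: -1 dBFS is 6 dB over -7 dBFS; at 6:1 that becomes 1 dB over, giving -6 dBFS.
Stage 2: -6 dBFS is 33 dB over -39 dBFS; at 2.4:1 that becomes 13.75 dB over, giving -25.25 dBFS.
Stage 3: below threshold (-25.25 ≤ -12); passes unchanged; make-up brings it to -23.25 dBFS.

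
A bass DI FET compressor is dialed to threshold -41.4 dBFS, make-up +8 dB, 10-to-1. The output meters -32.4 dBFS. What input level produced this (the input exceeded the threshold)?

Before make-up, the level was -32.4 − 8 = -40.4 dBFS.
The compressed level sits -40.4 − (-41.4) = 1 dB over threshold.
Undo the ratio: input overshoot = 1 × 10 = 10 dB, giving input = -31.4 dBFS.

-31.4 dBFS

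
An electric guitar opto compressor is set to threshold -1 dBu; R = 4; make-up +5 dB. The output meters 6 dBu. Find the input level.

7 dBu

Stripping the +5 dB make-up gives 1 dBu at the gain stage.
That's 2 dB above the -1 dBu threshold.
Undo the ratio: input overshoot = 2 × 4 = 8 dB, giving input = 7 dBu.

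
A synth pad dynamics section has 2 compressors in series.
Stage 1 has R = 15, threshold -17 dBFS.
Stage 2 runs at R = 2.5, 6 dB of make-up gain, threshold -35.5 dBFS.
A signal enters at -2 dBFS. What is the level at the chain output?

-21.7 dBFS

Stage 1: overshoot 15 dB → 15/15 = 1 dB → -16 dBFS.
Stage 2: overshoot 19.5 dB → 19.5/2.5 = 7.8 dB → -27.7 dBFS; +6 dB make-up → -21.7 dBFS.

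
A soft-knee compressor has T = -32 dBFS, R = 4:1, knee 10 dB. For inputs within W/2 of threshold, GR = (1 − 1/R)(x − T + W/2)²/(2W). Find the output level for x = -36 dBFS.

-36.0375 dBFS

x − T + W/2 = -36 − (-32) + 5 = 1.
GR = (1 − 1/4) × 1² / 20 = 0.75 × 1 / 20 = 0.0375 dB.
Output = -36 − 0.0375 = -36.0375 dBFS.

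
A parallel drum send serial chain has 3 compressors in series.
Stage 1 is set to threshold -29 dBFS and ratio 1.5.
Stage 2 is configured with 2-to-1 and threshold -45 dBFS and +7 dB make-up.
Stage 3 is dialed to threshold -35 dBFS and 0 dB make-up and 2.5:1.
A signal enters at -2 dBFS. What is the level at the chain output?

-29.4 dBFS

Stage 1: -2 dBFS is 27 dB over -29 dBFS; at 1.5:1 that becomes 18 dB over, giving -11 dBFS.
Stage 2: 34 dB above -45 dBFS, reduced 2:1 to 17 dB above → -28 dBFS; +7 dB make-up → -21 dBFS.
Stage 3: overshoot 14 dB → 14/2.5 = 5.6 dB → -29.4 dBFS.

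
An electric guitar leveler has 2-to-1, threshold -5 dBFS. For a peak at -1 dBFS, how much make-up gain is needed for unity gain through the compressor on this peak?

2 dB

The peak compresses to -5 + 4/2 = -3 dBFS.
To reach -1 dBFS requires -1 − (-3) = 2 dB of make-up.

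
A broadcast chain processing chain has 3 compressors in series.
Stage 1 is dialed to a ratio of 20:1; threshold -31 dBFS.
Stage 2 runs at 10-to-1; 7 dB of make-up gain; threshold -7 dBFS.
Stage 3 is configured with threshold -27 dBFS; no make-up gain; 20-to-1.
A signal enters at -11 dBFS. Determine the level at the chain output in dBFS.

Stage 1: overshoot 20 dB → 20/20 = 1 dB → -30 dBFS.
Stage 2: below threshold (-30 ≤ -7); passes unchanged; make-up brings it to -23 dBFS.
Stage 3: overshoot 4 dB → 4/20 = 0.2 dB → -26.8 dBFS.

-26.8 dBFS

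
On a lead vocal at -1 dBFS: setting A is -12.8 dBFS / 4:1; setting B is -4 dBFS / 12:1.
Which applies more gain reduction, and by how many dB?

A, by 6.1 dB

A: GR = 11.8 − 11.8/4 = 8.85 dB.
B: GR = 3 − 3/12 = 2.75 dB.
A reduces 6.1 dB more.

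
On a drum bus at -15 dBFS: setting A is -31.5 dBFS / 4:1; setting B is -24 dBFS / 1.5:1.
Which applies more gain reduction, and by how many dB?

A: overshoot 16.5 dB → output overshoot 4.125 dB → GR 12.375 dB.
B: overshoot 9 dB → output overshoot 6 dB → GR 3 dB.
A reduces 9.375 dB more.

A, by 9.375 dB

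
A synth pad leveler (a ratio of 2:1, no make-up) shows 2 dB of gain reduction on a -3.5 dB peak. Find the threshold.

-7.5 dB

Input is 4 dB above T (since output overshoot × R = input overshoot: (-5.5 − T)·2 = -3.5 − T gives T = -7.5 dB).
Check: -7.5 + (-3.5 − (-7.5))/2 = -7.5 + 2 = -5.5 dB. ✓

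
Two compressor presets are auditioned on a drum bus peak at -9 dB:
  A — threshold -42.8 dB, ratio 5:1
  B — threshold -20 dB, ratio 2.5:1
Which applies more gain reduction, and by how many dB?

A: GR = 33.8 − 33.8/5 = 27.04 dB.
B: GR = 11 − 11/2.5 = 6.6 dB.
A applies 20.44 dB more gain reduction.

A, by 20.44 dB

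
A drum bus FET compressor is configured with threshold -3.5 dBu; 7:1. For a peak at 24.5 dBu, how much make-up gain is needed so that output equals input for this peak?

24 dB

Without make-up, output = threshold + overshoot/7 = -3.5 + 4 = 0.5 dBu.
Gap to target: 24 dB.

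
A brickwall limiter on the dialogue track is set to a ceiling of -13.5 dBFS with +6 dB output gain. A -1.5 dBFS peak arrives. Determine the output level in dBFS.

-7.5 dBFS

A brickwall limiter is an ∞:1 compressor: any input above the ceiling is clamped to -13.5 dBFS.
Output gain then adds 6 dB: -13.5 + 6 = -7.5 dBFS.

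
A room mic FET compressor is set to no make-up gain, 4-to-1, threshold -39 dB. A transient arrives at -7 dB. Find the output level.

The input is 32 dB above the -39 dB threshold.
4:1 compression reduces that to 32/4 = 8 dB over.
Output = -39 + 8 = -31 dB.

-31 dB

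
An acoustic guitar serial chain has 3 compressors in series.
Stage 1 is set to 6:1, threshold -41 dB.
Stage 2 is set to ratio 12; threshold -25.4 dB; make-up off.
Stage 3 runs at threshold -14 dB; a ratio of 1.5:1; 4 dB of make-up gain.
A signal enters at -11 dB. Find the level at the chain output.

Stage 1: -11 dB is 30 dB over -41 dB; at 6:1 that becomes 5 dB over, giving -36 dB.
Stage 2: -36 dB is at or below the -25.4 dB threshold — no compression; output -36 dB.
Stage 3: -36 dB is at or below the -14 dB threshold — no compression; make-up brings it to -32 dB.

-32 dB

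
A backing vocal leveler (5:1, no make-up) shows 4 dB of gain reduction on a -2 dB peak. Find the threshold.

Let T be the threshold. Output overshoot = (input overshoot)/R, so -6 − T = (-2 − T)/5.
5·(-6 − T) = -2 − T → 4·T = -30 − (-2) = -28.
T = -28/4 = -7 dB.

-7 dB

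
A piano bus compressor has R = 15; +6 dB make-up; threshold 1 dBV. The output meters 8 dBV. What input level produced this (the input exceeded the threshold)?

Before make-up, the level was 8 − 6 = 2 dBV.
The compressed level sits 2 − 1 = 1 dB over threshold.
Before 15:1 compression the overshoot was 1 × 15 = 15 dB, so input = 1 + 15 = 16 dBV.

16 dBV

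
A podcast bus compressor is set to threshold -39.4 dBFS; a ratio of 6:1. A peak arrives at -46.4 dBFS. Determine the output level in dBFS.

-46.4 dBFS

-46.4 dBFS is 7 dB below the -39.4 dBFS threshold, so no gain reduction is applied.
Output = input = -46.4 dBFS.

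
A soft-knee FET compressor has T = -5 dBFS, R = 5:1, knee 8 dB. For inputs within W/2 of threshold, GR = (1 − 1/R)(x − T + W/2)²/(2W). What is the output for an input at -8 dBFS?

x − T + W/2 = -8 − (-5) + 4 = 1.
GR = (1 − 1/5) × 1² / 16 = 0.8 × 1 / 16 = 0.05 dB.
Output = -8 − 0.05 = -8.05 dBFS.

-8.05 dBFS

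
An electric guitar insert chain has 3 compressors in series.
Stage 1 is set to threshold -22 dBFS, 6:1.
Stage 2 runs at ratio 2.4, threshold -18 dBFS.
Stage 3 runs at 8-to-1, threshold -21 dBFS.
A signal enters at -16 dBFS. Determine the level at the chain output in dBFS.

Stage 1: overshoot 6 dB → 6/6 = 1 dB → -21 dBFS.
Stage 2: -21 dBFS ≤ -18 dBFS, so stage 2 doesn't engage; output -21 dBFS.
Stage 3: below threshold (-21 ≤ -21); passes unchanged; output -21 dBFS.

-21 dBFS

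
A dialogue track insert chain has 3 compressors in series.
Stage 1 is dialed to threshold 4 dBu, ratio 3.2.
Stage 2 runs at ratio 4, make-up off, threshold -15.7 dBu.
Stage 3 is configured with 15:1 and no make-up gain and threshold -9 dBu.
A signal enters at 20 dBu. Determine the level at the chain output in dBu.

-9.525 dBu

Stage 1: 16 dB above 4 dBu, reduced 3.2:1 to 5 dB above → 9 dBu.
Stage 2: 24.7 dB above -15.7 dBu, reduced 4:1 to 6.175 dB above → -9.525 dBu.
Stage 3: -9.525 dBu ≤ -9 dBu, so stage 3 doesn't engage; output -9.525 dBu.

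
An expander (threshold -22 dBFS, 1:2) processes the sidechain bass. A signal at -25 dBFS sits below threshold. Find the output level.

-28 dBFS

The input is 3 dB below the -22 dBFS threshold.
A 1:2 expander multiplies undershoot by 2: 3 × 2 = 6 dB below threshold.
Output = -22 − 6 = -28 dBFS.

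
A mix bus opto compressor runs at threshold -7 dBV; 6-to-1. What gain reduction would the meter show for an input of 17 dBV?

20 dB

17 dBV exceeds the threshold by 24 dB.
After 6:1 compression the overshoot becomes 24/6 = 4 dB.
GR = overshoot in − overshoot out = 24 − 4 = 20 dB.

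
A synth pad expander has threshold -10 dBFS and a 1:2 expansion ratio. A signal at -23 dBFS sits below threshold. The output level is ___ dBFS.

-36 dBFS

Undershoot = (-10) − (-23) = 13 dB.
At 1:2, that expands to 26 dB under threshold.
Output = -10 − 26 = -36 dBFS.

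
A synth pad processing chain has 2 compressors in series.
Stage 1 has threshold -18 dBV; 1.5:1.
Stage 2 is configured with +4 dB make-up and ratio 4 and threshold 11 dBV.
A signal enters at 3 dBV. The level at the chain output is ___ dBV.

Stage 1: overshoot 21 dB → 21/1.5 = 14 dB → -4 dBV.
Stage 2: below threshold (-4 ≤ 11); passes unchanged; make-up brings it to 0 dBV.

0 dBV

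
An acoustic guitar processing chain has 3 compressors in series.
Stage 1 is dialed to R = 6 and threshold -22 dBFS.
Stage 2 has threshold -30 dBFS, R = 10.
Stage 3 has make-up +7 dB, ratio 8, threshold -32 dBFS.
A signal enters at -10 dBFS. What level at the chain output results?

Stage 1: 12 dB above -22 dBFS, reduced 6:1 to 2 dB above → -20 dBFS.
Stage 2: 10 dB above -30 dBFS, reduced 10:1 to 1 dB above → -29 dBFS.
Stage 3: -29 dBFS is 3 dB over -32 dBFS; at 8:1 that becomes 0.375 dB over, giving -31.625 dBFS; +7 dB make-up → -24.625 dBFS.

-24.625 dBFS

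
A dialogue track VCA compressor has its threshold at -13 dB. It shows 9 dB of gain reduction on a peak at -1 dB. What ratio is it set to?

Input overshoot = -1 − (-13) = 12 dB.
Output overshoot = 12 − 9 = 3 dB.
Ratio = input overshoot / output overshoot = 12 / 3 = 4.

4:1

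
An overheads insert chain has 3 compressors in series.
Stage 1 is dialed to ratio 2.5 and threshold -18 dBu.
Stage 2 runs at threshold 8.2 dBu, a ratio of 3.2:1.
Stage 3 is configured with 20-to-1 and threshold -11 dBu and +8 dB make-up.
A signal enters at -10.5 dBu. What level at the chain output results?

-7 dBu

Stage 1: -10.5 dBu is 7.5 dB over -18 dBu; at 2.5:1 that becomes 3 dB over, giving -15 dBu.
Stage 2: -15 dBu is at or below the 8.2 dBu threshold — no compression; output -15 dBu.
Stage 3: below threshold (-15 ≤ -11); passes unchanged; make-up brings it to -7 dBu.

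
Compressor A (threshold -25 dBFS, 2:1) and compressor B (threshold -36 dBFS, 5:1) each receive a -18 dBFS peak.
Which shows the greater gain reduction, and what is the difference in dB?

A: 7 dB over, compressed to 3.5 dB over, so 3.5 dB of GR.
B: 18 dB over, compressed to 3.6 dB over, so 14.4 dB of GR.
Difference: 10.9 dB in favour of B.

B, by 10.9 dB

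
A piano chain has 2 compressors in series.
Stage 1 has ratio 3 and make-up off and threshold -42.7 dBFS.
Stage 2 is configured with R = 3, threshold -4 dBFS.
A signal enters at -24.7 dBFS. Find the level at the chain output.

-36.7 dBFS

Stage 1: overshoot 18 dB → 18/3 = 6 dB → -36.7 dBFS.
Stage 2: below threshold (-36.7 ≤ -4); passes unchanged; output -36.7 dBFS.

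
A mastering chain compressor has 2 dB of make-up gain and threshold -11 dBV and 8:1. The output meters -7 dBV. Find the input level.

Remove make-up: -7 − 2 = -9 dBV.
The compressed level sits -9 − (-11) = 2 dB over threshold.
Undo the ratio: input overshoot = 2 × 8 = 16 dB, giving input = 5 dBV.

5 dBV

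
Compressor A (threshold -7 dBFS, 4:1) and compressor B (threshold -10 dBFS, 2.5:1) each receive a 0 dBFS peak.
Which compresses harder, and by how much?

B, by 0.75 dB

A: overshoot 7 dB → output overshoot 1.75 dB → GR 5.25 dB.
B: overshoot 10 dB → output overshoot 4 dB → GR 6 dB.
Difference: 0.75 dB in favour of B.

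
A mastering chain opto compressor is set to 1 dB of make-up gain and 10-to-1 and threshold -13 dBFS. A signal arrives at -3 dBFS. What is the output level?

-11 dBFS

Overshoot: -3 − (-13) = 10 dB.
10:1 compression reduces that to 10/10 = 1 dB over.
So the level is -13 + 1 = -12 dBFS; make-up adds 1 dB, giving -11 dBFS.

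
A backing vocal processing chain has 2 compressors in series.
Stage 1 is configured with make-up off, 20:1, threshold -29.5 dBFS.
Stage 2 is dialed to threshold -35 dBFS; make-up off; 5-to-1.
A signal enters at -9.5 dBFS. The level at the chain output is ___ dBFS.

Stage 1: -9.5 dBFS is 20 dB over -29.5 dBFS; at 20:1 that becomes 1 dB over, giving -28.5 dBFS.
Stage 2: -28.5 dBFS is 6.5 dB over -35 dBFS; at 5:1 that becomes 1.3 dB over, giving -33.7 dBFS.

-33.7 dBFS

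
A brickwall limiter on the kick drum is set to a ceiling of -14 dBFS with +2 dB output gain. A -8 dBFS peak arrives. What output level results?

The limiter clamps the peak to its -14 dBFS ceiling.
Output gain then adds 2 dB: -14 + 2 = -12 dBFS.

-12 dBFS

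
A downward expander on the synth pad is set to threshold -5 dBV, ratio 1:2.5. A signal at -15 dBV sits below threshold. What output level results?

-30 dBV

Undershoot = (-5) − (-15) = 10 dB.
At 1:2.5, that expands to 25 dB under threshold.
Output = -5 − 25 = -30 dBV.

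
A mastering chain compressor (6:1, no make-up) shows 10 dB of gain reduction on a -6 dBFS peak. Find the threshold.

Gain reduction = -6 − (-16) = 10 dB; output overshoot = GR / (R − 1) = 10 / 5 = 2 dB.
Threshold = output − output overshoot = -16 − 2 = -18 dBFS.

-18 dBFS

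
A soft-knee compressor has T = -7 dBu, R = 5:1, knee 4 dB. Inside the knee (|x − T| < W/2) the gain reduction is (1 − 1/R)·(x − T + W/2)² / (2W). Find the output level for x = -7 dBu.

x − T + W/2 = -7 − (-7) + 2 = 2.
GR = (1 − 1/5) × 2² / 8 = 0.8 × 4 / 8 = 0.4 dB.
Output = -7 − 0.4 = -7.4 dBu.

-7.4 dBu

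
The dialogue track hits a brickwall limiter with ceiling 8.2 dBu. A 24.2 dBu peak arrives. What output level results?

8.2 dBu

A brickwall limiter is an ∞:1 compressor: any input above the ceiling is clamped to 8.2 dBu.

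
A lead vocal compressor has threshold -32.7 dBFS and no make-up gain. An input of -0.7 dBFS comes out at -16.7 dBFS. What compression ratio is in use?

2:1

Input overshoot = -0.7 − (-32.7) = 32 dB; output overshoot = -16.7 − (-32.7) = 16 dB.
Ratio = 32 / 16 = 2.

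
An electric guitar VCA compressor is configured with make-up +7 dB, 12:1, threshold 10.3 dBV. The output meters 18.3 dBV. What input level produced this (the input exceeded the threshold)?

Remove make-up: 18.3 − 7 = 11.3 dBV.
The compressed level sits 11.3 − 10.3 = 1 dB over threshold.
Input overshoot = R × output overshoot = 12 dB → input = 10.3 + 12 = 22.3 dBV.

22.3 dBV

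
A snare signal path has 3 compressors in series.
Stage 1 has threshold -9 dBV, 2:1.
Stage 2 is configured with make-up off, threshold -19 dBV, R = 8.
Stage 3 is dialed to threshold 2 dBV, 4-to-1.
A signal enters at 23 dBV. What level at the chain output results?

-15.75 dBV

Stage 1: 32 dB above -9 dBV, reduced 2:1 to 16 dB above → 7 dBV.
Stage 2: 7 dBV is 26 dB over -19 dBV; at 8:1 that becomes 3.25 dB over, giving -15.75 dBV.
Stage 3: -15.75 dBV ≤ 2 dBV, so stage 3 doesn't engage; output -15.75 dBV.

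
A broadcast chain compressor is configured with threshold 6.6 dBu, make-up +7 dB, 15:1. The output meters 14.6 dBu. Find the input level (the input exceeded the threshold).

Remove make-up: 14.6 − 7 = 7.6 dBu.
The compressed level sits 7.6 − 6.6 = 1 dB over threshold.
Undo the ratio: input overshoot = 1 × 15 = 15 dB, giving input = 21.6 dBu.

21.6 dBu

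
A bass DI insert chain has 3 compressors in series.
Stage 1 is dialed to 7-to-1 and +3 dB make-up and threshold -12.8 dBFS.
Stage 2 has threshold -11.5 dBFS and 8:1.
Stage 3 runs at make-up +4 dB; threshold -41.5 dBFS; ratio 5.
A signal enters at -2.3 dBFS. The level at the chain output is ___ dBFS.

Stage 1: -2.3 dBFS is 10.5 dB over -12.8 dBFS; at 7:1 that becomes 1.5 dB over, giving -11.3 dBFS; +3 dB make-up → -8.3 dBFS.
Stage 2: overshoot 3.2 dB → 3.2/8 = 0.4 dB → -11.1 dBFS.
Stage 3: 30.4 dB above -41.5 dBFS, reduced 5:1 to 6.08 dB above → -35.42 dBFS; +4 dB make-up → -31.42 dBFS.

-31.42 dBFS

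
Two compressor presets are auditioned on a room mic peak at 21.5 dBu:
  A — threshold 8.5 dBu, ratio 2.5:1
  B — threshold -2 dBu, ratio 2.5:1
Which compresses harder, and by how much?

B, by 6.3 dB

A: GR = 13 − 13/2.5 = 7.8 dB.
B: GR = 23.5 − 23.5/2.5 = 14.1 dB.
B reduces 6.3 dB more.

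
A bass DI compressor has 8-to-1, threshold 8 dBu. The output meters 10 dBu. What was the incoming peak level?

24 dBu

That's 2 dB above the 8 dBu threshold.
Input overshoot = R × output overshoot = 16 dB → input = 8 + 16 = 24 dBu.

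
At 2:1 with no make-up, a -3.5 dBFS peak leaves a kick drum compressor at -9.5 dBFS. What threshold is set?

-15.5 dBFS

Gain reduction = -3.5 − (-9.5) = 6 dB; output overshoot = GR / (R − 1) = 6 / 1 = 6 dB.
Threshold = output − output overshoot = -9.5 − 6 = -15.5 dBFS.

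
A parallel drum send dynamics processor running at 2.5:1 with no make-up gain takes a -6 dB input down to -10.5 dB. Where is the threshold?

-13.5 dB

Input is 7.5 dB above T (since output overshoot × R = input overshoot: (-10.5 − T)·2.5 = -6 − T gives T = -13.5 dB).
Check: -13.5 + (-6 − (-13.5))/2.5 = -13.5 + 3 = -10.5 dB. ✓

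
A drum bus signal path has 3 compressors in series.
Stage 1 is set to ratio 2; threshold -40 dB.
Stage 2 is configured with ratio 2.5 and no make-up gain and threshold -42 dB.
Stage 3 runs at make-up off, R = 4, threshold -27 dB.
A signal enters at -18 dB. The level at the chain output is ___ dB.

Stage 1: -18 dB is 22 dB over -40 dB; at 2:1 that becomes 11 dB over, giving -29 dB.
Stage 2: overshoot 13 dB → 13/2.5 = 5.2 dB → -36.8 dB.
Stage 3: -36.8 dB is at or below the -27 dB threshold — no compression; output -36.8 dB.

-36.8 dB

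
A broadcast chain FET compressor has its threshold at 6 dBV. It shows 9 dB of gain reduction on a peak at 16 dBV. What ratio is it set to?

Input overshoot = 16 − 6 = 10 dB.
Output overshoot = 10 − 9 = 1 dB.
Ratio = input overshoot / output overshoot = 10 / 1 = 10.

10:1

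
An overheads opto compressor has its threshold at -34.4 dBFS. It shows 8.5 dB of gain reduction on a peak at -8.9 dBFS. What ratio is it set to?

1.5:1

Input overshoot = -8.9 − (-34.4) = 25.5 dB.
Output overshoot = 25.5 − 8.5 = 17 dB.
Ratio = input overshoot / output overshoot = 25.5 / 17 = 1.5.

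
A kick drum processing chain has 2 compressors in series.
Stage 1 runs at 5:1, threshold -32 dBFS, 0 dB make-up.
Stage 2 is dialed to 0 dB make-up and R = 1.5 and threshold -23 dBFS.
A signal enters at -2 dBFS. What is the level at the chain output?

Stage 1: 30 dB above -32 dBFS, reduced 5:1 to 6 dB above → -26 dBFS.
Stage 2: below threshold (-26 ≤ -23); passes unchanged; output -26 dBFS.

-26 dBFS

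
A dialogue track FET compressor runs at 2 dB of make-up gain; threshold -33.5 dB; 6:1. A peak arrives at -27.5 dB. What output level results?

-30.5 dB

The input is 6 dB above the -33.5 dB threshold.
6:1 compression reduces that to 6/6 = 1 dB over.
So the level is -33.5 + 1 = -32.5 dB; make-up adds 2 dB, giving -30.5 dB.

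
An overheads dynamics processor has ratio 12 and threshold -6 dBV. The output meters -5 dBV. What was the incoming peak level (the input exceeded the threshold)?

6 dBV

Post-compression overshoot = -5 − (-6) = 1 dB.
Undo the ratio: input overshoot = 1 × 12 = 12 dB, giving input = 6 dBV.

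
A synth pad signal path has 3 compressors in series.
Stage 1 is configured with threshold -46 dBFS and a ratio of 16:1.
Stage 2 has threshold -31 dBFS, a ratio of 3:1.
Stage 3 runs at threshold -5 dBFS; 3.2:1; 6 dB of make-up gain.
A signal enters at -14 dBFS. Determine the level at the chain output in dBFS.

Stage 1: overshoot 32 dB → 32/16 = 2 dB → -44 dBFS.
Stage 2: -44 dBFS is at or below the -31 dBFS threshold — no compression; output -44 dBFS.
Stage 3: below threshold (-44 ≤ -5); passes unchanged; make-up brings it to -38 dBFS.

-38 dBFS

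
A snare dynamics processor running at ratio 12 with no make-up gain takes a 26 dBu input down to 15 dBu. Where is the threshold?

Gain reduction = 26 − 15 = 11 dB; output overshoot = GR / (R − 1) = 11 / 11 = 1 dB.
Threshold = output − output overshoot = 15 − 1 = 14 dBu.

14 dBu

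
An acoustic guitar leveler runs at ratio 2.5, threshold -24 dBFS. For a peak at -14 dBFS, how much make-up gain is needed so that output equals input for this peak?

Overshoot 10 dB → 10/2.5 = 4 dB after compression, so the compressed level is -24 + 4 = -20 dBFS.
Make-up = target − compressed = -14 − (-20) = 6 dB.

6 dB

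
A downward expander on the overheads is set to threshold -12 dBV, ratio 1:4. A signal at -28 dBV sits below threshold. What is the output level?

-76 dBV

Undershoot = (-12) − (-28) = 16 dB.
At 1:4, that expands to 64 dB under threshold.
Output = -12 − 64 = -76 dBV.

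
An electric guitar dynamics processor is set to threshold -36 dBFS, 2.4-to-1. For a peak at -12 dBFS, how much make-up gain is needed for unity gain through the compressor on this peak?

14 dB

The peak compresses to -36 + 24/2.4 = -26 dBFS.
To reach -12 dBFS requires -12 − (-26) = 14 dB of make-up.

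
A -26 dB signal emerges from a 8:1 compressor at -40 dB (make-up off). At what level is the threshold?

Input is 16 dB above T (since output overshoot × R = input overshoot: (-40 − T)·8 = -26 − T gives T = -42 dB).
Check: -42 + (-26 − (-42))/8 = -42 + 2 = -40 dB. ✓

-42 dB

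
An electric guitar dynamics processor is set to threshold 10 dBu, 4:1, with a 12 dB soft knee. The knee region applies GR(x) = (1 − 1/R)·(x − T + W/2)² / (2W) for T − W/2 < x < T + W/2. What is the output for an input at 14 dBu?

x − T + W/2 = 14 − 10 + 6 = 10.
GR = (1 − 1/4) × 10² / 24 = 0.75 × 100 / 24 = 3.125 dB.
Output = 14 − 3.125 = 10.875 dBu.

10.875 dBu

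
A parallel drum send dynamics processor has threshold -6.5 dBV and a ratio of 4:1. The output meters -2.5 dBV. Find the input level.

9.5 dBV

The compressed level sits -2.5 − (-6.5) = 4 dB over threshold.
Input overshoot = R × output overshoot = 16 dB → input = -6.5 + 16 = 9.5 dBV.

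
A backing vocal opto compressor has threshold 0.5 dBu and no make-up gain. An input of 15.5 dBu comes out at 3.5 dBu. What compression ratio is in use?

5:1

Input overshoot = 15.5 − 0.5 = 15 dB; output overshoot = 3.5 − 0.5 = 3 dB.
Ratio = 15 / 3 = 5.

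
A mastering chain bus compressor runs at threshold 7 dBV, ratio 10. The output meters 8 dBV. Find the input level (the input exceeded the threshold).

17 dBV

The compressed level sits 8 − 7 = 1 dB over threshold.
Undo the ratio: input overshoot = 1 × 10 = 10 dB, giving input = 17 dBV.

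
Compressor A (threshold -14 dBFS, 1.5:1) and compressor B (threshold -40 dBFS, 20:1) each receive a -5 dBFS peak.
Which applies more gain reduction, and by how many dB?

A: overshoot 9 dB → output overshoot 6 dB → GR 3 dB.
B: overshoot 35 dB → output overshoot 1.75 dB → GR 33.25 dB.
Difference: 30.25 dB in favour of B.

B, by 30.25 dB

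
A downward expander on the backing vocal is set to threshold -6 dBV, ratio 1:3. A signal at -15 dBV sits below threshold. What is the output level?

Undershoot = (-6) − (-15) = 9 dB.
At 1:3, that expands to 27 dB under threshold.
Output = -6 − 27 = -33 dBV.

-33 dBV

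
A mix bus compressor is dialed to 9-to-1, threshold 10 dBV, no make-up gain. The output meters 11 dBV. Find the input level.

19 dBV

Post-compression overshoot = 11 − 10 = 1 dB.
Input overshoot = R × output overshoot = 9 dB → input = 10 + 9 = 19 dBV.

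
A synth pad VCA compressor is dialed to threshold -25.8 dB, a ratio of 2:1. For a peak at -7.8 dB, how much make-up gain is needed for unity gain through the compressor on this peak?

Overshoot 18 dB → 18/2 = 9 dB after compression, so the compressed level is -25.8 + 9 = -16.8 dB.
Make-up = target − compressed = -7.8 − (-16.8) = 9 dB.

9 dB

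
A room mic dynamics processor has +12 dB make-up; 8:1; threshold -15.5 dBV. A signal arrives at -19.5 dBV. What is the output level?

-19.5 dBV is 4 dB below the -15.5 dBV threshold, so no gain reduction is applied.
Make-up gain adds 12 dB: -19.5 + 12 = -7.5 dBV.

-7.5 dBV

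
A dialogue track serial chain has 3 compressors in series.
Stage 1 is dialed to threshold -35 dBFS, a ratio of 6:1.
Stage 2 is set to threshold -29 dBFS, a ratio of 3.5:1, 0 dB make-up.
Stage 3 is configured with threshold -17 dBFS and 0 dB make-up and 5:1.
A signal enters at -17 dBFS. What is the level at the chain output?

Stage 1: 18 dB above -35 dBFS, reduced 6:1 to 3 dB above → -32 dBFS.
Stage 2: below threshold (-32 ≤ -29); passes unchanged; output -32 dBFS.
Stage 3: -32 dBFS is at or below the -17 dBFS threshold — no compression; output -32 dBFS.

-32 dBFS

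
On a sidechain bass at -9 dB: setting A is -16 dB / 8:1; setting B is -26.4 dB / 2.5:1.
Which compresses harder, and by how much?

A: overshoot 7 dB → output overshoot 0.875 dB → GR 6.125 dB.
B: overshoot 17.4 dB → output overshoot 6.96 dB → GR 10.44 dB.
B reduces 4.315 dB more.

B, by 4.315 dB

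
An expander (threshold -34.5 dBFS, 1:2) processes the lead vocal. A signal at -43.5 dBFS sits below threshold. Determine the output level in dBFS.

-52.5 dBFS

Below threshold, a 1:2 expander applies gain = (2−1)×(T − x) of attenuation.
(2−1) × 9 = 9 dB, so output = -43.5 − 9 = -52.5 dBFS.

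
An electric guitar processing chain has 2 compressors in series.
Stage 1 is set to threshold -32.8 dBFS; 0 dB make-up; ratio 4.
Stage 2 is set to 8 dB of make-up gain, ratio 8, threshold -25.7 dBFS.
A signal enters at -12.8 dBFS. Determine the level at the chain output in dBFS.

-19.8 dBFS

Stage 1: -12.8 dBFS is 20 dB over -32.8 dBFS; at 4:1 that becomes 5 dB over, giving -27.8 dBFS.
Stage 2: -27.8 dBFS ≤ -25.7 dBFS, so stage 2 doesn't engage; make-up brings it to -19.8 dBFS.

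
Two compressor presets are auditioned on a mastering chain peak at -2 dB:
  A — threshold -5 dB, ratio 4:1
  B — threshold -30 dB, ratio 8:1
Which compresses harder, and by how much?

A: 3 dB over, compressed to 0.75 dB over, so 2.25 dB of GR.
B: 28 dB over, compressed to 3.5 dB over, so 24.5 dB of GR.
B reduces 22.25 dB more.

B, by 22.25 dB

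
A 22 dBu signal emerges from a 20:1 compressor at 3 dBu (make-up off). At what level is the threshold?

2 dBu

Let T be the threshold. Output overshoot = (input overshoot)/R, so 3 − T = (22 − T)/20.
20·(3 − T) = 22 − T → 19·T = 60 − 22 = 38.
T = 38/19 = 2 dBu.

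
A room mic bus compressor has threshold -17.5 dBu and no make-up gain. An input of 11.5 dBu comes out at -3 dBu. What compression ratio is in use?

Input overshoot = 11.5 − (-17.5) = 29 dB; output overshoot = -3 − (-17.5) = 14.5 dB.
Ratio = 29 / 14.5 = 2.

2:1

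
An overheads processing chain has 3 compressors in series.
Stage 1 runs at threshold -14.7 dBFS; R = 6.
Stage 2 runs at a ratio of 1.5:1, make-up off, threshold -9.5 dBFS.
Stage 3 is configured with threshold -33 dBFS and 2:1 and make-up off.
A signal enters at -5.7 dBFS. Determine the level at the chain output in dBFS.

-23.1 dBFS

Stage 1: -5.7 dBFS is 9 dB over -14.7 dBFS; at 6:1 that becomes 1.5 dB over, giving -13.2 dBFS.
Stage 2: -13.2 dBFS is at or below the -9.5 dBFS threshold — no compression; output -13.2 dBFS.
Stage 3: -13.2 dBFS is 19.8 dB over -33 dBFS; at 2:1 that becomes 9.9 dB over, giving -23.1 dBFS.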